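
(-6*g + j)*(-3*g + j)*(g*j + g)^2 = 18*g^4*j^2 + 36*g^4*j + 18*g^4 - 9*g^3*j^3 - 18*g^3*j^2 - 9*g^3*j + g^2*j^4 + 2*g^2*j^3 + g^2*j^2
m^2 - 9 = (m - 3)*(m + 3)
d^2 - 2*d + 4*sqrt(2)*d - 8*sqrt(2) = (d - 2)*(d + 4*sqrt(2))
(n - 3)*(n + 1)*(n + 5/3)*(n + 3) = n^4 + 8*n^3/3 - 22*n^2/3 - 24*n - 15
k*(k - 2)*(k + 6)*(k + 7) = k^4 + 11*k^3 + 16*k^2 - 84*k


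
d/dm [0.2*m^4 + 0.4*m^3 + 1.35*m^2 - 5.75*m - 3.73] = 0.8*m^3 + 1.2*m^2 + 2.7*m - 5.75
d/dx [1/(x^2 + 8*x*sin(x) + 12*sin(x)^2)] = -(8*x*cos(x) + 2*x + 8*sin(x) + 12*sin(2*x))/((x + 2*sin(x))^2*(x + 6*sin(x))^2)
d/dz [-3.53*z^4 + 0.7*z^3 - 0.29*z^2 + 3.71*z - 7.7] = -14.12*z^3 + 2.1*z^2 - 0.58*z + 3.71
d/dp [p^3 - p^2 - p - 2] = 3*p^2 - 2*p - 1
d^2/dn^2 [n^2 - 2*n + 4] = 2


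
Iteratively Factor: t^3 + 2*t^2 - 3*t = (t)*(t^2 + 2*t - 3) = t*(t + 3)*(t - 1)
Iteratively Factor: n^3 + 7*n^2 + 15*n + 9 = (n + 3)*(n^2 + 4*n + 3) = (n + 1)*(n + 3)*(n + 3)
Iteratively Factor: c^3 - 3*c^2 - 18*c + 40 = (c - 2)*(c^2 - c - 20) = (c - 5)*(c - 2)*(c + 4)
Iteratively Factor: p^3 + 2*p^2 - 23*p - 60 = (p + 3)*(p^2 - p - 20) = (p + 3)*(p + 4)*(p - 5)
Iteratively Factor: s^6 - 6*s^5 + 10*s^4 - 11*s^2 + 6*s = (s - 2)*(s^5 - 4*s^4 + 2*s^3 + 4*s^2 - 3*s) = (s - 3)*(s - 2)*(s^4 - s^3 - s^2 + s) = (s - 3)*(s - 2)*(s - 1)*(s^3 - s) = s*(s - 3)*(s - 2)*(s - 1)*(s^2 - 1) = s*(s - 3)*(s - 2)*(s - 1)*(s + 1)*(s - 1)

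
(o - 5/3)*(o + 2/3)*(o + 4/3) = o^3 + o^2/3 - 22*o/9 - 40/27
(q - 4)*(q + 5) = q^2 + q - 20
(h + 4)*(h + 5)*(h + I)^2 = h^4 + 9*h^3 + 2*I*h^3 + 19*h^2 + 18*I*h^2 - 9*h + 40*I*h - 20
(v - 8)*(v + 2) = v^2 - 6*v - 16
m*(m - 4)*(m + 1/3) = m^3 - 11*m^2/3 - 4*m/3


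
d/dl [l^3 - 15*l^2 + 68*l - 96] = 3*l^2 - 30*l + 68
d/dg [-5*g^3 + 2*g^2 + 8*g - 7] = -15*g^2 + 4*g + 8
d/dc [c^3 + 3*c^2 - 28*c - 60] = 3*c^2 + 6*c - 28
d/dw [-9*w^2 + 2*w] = 2 - 18*w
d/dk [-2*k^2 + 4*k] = 4 - 4*k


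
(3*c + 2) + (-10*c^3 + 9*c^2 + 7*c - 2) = -10*c^3 + 9*c^2 + 10*c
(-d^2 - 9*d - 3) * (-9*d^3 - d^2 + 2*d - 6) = 9*d^5 + 82*d^4 + 34*d^3 - 9*d^2 + 48*d + 18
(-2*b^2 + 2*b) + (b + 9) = -2*b^2 + 3*b + 9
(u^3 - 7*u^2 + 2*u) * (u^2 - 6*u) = u^5 - 13*u^4 + 44*u^3 - 12*u^2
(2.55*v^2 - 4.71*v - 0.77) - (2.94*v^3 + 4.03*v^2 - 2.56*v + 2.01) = -2.94*v^3 - 1.48*v^2 - 2.15*v - 2.78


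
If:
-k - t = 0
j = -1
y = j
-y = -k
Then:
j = -1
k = -1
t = 1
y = -1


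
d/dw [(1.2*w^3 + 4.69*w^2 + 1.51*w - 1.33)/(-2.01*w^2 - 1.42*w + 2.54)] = (-2.412*w^4 - 3.408*w^3 + 5.5193*w^2 + 18.4786*w + 1.9468)/(4.0401*w^4 + 5.7084*w^3 - 8.1944*w^2 - 7.2136*w + 6.4516)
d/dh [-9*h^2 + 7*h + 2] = 7 - 18*h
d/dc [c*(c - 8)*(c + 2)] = 3*c^2 - 12*c - 16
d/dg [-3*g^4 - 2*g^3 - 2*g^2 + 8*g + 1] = -12*g^3 - 6*g^2 - 4*g + 8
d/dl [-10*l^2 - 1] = -20*l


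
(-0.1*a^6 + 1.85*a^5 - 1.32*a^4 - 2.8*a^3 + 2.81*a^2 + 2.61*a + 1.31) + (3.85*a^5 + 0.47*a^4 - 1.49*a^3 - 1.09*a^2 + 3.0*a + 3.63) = -0.1*a^6 + 5.7*a^5 - 0.85*a^4 - 4.29*a^3 + 1.72*a^2 + 5.61*a + 4.94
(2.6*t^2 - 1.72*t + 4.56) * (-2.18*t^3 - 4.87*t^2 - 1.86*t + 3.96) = -5.668*t^5 - 8.9124*t^4 - 6.4004*t^3 - 8.712*t^2 - 15.2928*t + 18.0576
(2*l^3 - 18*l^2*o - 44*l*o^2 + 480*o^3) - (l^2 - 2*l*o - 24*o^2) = 2*l^3 - 18*l^2*o - l^2 - 44*l*o^2 + 2*l*o + 480*o^3 + 24*o^2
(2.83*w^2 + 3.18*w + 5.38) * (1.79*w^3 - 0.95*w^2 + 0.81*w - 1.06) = 5.0657*w^5 + 3.0037*w^4 + 8.9015*w^3 - 5.535*w^2 + 0.987*w - 5.7028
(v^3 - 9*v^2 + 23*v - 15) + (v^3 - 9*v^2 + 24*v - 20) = 2*v^3 - 18*v^2 + 47*v - 35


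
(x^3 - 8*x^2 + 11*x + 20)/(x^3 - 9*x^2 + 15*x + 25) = (x - 4)/(x - 5)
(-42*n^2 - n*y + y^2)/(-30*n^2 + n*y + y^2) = (-7*n + y)/(-5*n + y)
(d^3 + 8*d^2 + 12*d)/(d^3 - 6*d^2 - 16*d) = (d + 6)/(d - 8)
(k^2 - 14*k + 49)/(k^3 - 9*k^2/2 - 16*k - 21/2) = 2*(k - 7)/(2*k^2 + 5*k + 3)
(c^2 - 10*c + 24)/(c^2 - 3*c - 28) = (-c^2 + 10*c - 24)/(-c^2 + 3*c + 28)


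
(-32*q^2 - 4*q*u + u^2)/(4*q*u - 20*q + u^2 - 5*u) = (-8*q + u)/(u - 5)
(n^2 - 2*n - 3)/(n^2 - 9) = (n + 1)/(n + 3)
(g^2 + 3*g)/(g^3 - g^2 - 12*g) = 1/(g - 4)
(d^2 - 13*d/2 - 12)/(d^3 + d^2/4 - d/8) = 4*(2*d^2 - 13*d - 24)/(d*(8*d^2 + 2*d - 1))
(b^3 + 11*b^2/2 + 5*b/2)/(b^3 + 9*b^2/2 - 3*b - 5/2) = b/(b - 1)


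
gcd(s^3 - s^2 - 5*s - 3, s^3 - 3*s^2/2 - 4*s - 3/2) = s^2 - 2*s - 3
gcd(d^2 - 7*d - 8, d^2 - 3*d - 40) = d - 8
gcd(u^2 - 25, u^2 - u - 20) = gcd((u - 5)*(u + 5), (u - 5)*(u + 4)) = u - 5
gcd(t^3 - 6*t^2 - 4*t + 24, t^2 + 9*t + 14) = t + 2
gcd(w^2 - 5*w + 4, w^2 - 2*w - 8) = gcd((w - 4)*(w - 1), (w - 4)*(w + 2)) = w - 4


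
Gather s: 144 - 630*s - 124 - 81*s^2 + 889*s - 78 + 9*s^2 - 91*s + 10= -72*s^2 + 168*s - 48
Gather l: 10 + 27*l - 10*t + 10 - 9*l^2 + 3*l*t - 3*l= -9*l^2 + l*(3*t + 24) - 10*t + 20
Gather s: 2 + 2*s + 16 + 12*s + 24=14*s + 42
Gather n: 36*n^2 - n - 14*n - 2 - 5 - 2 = 36*n^2 - 15*n - 9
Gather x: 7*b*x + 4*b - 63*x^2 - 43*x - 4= 4*b - 63*x^2 + x*(7*b - 43) - 4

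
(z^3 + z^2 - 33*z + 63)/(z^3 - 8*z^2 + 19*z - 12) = (z^2 + 4*z - 21)/(z^2 - 5*z + 4)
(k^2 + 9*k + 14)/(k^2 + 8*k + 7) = (k + 2)/(k + 1)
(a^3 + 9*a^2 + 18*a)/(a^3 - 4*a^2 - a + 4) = a*(a^2 + 9*a + 18)/(a^3 - 4*a^2 - a + 4)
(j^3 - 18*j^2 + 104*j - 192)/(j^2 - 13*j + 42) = (j^2 - 12*j + 32)/(j - 7)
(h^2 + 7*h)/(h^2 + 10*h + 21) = h/(h + 3)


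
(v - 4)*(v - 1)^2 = v^3 - 6*v^2 + 9*v - 4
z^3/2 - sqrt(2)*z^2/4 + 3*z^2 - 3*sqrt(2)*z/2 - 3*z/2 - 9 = (z/2 + sqrt(2)/2)*(z + 6)*(z - 3*sqrt(2)/2)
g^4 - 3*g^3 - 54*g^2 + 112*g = g*(g - 8)*(g - 2)*(g + 7)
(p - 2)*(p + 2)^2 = p^3 + 2*p^2 - 4*p - 8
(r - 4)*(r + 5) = r^2 + r - 20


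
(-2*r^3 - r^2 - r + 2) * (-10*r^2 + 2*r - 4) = 20*r^5 + 6*r^4 + 16*r^3 - 18*r^2 + 8*r - 8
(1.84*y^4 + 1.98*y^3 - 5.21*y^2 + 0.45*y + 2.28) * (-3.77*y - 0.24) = -6.9368*y^5 - 7.9062*y^4 + 19.1665*y^3 - 0.4461*y^2 - 8.7036*y - 0.5472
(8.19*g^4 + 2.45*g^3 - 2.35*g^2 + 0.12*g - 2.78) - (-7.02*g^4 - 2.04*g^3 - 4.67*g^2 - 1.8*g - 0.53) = 15.21*g^4 + 4.49*g^3 + 2.32*g^2 + 1.92*g - 2.25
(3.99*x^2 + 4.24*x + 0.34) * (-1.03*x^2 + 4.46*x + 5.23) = -4.1097*x^4 + 13.4282*x^3 + 39.4279*x^2 + 23.6916*x + 1.7782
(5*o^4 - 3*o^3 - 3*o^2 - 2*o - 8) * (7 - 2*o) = -10*o^5 + 41*o^4 - 15*o^3 - 17*o^2 + 2*o - 56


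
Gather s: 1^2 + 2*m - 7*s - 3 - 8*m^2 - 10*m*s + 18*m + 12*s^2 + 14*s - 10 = -8*m^2 + 20*m + 12*s^2 + s*(7 - 10*m) - 12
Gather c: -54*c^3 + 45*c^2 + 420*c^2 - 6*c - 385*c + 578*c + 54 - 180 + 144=-54*c^3 + 465*c^2 + 187*c + 18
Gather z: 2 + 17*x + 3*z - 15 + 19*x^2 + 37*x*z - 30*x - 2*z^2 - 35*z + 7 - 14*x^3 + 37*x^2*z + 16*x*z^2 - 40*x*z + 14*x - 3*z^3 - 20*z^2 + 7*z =-14*x^3 + 19*x^2 + x - 3*z^3 + z^2*(16*x - 22) + z*(37*x^2 - 3*x - 25) - 6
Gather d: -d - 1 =-d - 1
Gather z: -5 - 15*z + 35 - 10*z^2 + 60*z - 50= -10*z^2 + 45*z - 20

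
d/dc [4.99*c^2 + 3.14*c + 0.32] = 9.98*c + 3.14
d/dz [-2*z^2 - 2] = -4*z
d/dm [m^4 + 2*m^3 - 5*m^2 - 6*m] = 4*m^3 + 6*m^2 - 10*m - 6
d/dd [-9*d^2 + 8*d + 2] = 8 - 18*d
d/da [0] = 0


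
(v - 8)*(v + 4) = v^2 - 4*v - 32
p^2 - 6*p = p*(p - 6)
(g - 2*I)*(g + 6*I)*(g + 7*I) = g^3 + 11*I*g^2 - 16*g + 84*I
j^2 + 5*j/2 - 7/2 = (j - 1)*(j + 7/2)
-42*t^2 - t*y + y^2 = (-7*t + y)*(6*t + y)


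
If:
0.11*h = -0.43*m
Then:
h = -3.90909090909091*m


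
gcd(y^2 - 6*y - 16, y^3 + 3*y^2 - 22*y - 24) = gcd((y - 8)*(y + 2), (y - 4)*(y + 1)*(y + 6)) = 1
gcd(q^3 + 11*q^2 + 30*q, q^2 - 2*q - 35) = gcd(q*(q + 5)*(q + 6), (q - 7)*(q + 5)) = q + 5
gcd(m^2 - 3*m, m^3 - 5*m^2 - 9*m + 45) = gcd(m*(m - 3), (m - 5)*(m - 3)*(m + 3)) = m - 3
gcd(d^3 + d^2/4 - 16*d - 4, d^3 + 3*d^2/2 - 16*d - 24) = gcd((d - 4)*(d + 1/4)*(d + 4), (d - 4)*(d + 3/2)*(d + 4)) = d^2 - 16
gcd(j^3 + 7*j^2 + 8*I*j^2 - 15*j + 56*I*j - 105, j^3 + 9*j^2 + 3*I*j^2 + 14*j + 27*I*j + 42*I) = j^2 + j*(7 + 3*I) + 21*I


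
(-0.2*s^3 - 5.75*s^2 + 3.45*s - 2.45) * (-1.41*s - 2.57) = 0.282*s^4 + 8.6215*s^3 + 9.913*s^2 - 5.412*s + 6.2965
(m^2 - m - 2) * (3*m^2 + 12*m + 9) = 3*m^4 + 9*m^3 - 9*m^2 - 33*m - 18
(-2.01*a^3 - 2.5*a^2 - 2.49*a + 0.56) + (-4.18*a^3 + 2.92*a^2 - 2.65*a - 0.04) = -6.19*a^3 + 0.42*a^2 - 5.14*a + 0.52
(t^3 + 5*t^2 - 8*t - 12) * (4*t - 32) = 4*t^4 - 12*t^3 - 192*t^2 + 208*t + 384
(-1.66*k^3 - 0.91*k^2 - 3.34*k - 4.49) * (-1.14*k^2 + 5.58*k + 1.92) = 1.8924*k^5 - 8.2254*k^4 - 4.4574*k^3 - 15.2658*k^2 - 31.467*k - 8.6208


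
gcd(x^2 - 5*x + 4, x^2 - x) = x - 1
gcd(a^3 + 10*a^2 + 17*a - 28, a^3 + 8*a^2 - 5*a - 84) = a^2 + 11*a + 28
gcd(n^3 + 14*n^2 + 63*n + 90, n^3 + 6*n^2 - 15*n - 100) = n + 5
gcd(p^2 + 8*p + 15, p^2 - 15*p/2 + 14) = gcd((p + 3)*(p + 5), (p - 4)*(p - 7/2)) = 1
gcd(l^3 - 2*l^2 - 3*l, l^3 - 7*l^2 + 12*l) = l^2 - 3*l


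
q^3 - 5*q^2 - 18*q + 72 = (q - 6)*(q - 3)*(q + 4)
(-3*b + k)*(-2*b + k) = 6*b^2 - 5*b*k + k^2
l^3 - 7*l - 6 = (l - 3)*(l + 1)*(l + 2)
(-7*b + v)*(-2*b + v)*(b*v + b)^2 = 14*b^4*v^2 + 28*b^4*v + 14*b^4 - 9*b^3*v^3 - 18*b^3*v^2 - 9*b^3*v + b^2*v^4 + 2*b^2*v^3 + b^2*v^2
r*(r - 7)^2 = r^3 - 14*r^2 + 49*r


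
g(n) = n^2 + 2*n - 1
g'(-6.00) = -10.00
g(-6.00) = 23.00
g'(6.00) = 14.00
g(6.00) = 47.00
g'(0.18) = 2.36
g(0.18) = -0.61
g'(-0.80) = 0.40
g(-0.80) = -1.96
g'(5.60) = 13.20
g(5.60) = 41.56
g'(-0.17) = 1.66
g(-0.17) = -1.31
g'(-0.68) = 0.64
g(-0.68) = -1.90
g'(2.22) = 6.44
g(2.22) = 8.37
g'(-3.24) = -4.48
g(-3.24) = 3.02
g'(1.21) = 4.42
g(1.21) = 2.88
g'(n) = 2*n + 2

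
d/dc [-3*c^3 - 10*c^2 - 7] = c*(-9*c - 20)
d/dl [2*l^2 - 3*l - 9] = 4*l - 3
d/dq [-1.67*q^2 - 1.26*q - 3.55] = -3.34*q - 1.26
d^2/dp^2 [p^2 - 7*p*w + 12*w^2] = 2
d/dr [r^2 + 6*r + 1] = 2*r + 6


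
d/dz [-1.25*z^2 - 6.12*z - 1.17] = -2.5*z - 6.12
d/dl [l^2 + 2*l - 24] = 2*l + 2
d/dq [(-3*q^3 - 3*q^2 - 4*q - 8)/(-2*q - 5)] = (12*q^3 + 51*q^2 + 30*q + 4)/(4*q^2 + 20*q + 25)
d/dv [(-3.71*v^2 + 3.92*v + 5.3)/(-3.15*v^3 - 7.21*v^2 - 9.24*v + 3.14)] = (-11.6865*v^4 + 24.696*v^3 + 112.6286*v^2 + 53.1272*v + 61.2808)/(9.9225*v^6 + 45.423*v^5 + 110.1961*v^4 + 113.4588*v^3 + 40.0988*v^2 - 58.0272*v + 9.8596)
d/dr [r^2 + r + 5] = 2*r + 1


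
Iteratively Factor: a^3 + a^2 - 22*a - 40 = (a + 2)*(a^2 - a - 20) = (a - 5)*(a + 2)*(a + 4)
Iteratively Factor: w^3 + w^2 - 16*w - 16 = (w + 1)*(w^2 - 16) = (w - 4)*(w + 1)*(w + 4)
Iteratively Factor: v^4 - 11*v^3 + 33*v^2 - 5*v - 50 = (v - 5)*(v^3 - 6*v^2 + 3*v + 10) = (v - 5)*(v - 2)*(v^2 - 4*v - 5) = (v - 5)*(v - 2)*(v + 1)*(v - 5)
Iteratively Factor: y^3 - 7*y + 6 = (y + 3)*(y^2 - 3*y + 2) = (y - 1)*(y + 3)*(y - 2)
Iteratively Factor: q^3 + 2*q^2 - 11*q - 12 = (q + 4)*(q^2 - 2*q - 3) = (q + 1)*(q + 4)*(q - 3)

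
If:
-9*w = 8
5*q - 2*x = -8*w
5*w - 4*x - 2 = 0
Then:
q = 7/9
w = -8/9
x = -29/18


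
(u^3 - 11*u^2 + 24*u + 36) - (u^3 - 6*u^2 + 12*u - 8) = -5*u^2 + 12*u + 44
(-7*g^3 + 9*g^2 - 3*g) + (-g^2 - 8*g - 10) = -7*g^3 + 8*g^2 - 11*g - 10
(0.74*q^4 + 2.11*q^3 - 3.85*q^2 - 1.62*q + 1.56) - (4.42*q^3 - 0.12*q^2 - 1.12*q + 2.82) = 0.74*q^4 - 2.31*q^3 - 3.73*q^2 - 0.5*q - 1.26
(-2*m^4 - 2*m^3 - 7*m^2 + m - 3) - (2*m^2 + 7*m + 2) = -2*m^4 - 2*m^3 - 9*m^2 - 6*m - 5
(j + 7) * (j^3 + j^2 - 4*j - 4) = j^4 + 8*j^3 + 3*j^2 - 32*j - 28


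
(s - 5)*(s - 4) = s^2 - 9*s + 20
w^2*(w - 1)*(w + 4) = w^4 + 3*w^3 - 4*w^2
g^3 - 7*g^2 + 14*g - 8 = (g - 4)*(g - 2)*(g - 1)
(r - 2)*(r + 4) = r^2 + 2*r - 8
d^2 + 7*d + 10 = (d + 2)*(d + 5)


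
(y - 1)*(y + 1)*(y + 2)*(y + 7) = y^4 + 9*y^3 + 13*y^2 - 9*y - 14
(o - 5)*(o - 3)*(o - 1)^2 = o^4 - 10*o^3 + 32*o^2 - 38*o + 15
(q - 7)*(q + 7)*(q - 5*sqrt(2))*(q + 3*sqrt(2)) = q^4 - 2*sqrt(2)*q^3 - 79*q^2 + 98*sqrt(2)*q + 1470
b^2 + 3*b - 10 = (b - 2)*(b + 5)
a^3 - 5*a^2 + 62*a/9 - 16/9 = (a - 8/3)*(a - 2)*(a - 1/3)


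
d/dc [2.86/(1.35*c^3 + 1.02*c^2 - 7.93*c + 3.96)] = (-11.583*c^2 - 5.8344*c + 22.6798)/(1.35*c^3 + 1.02*c^2 - 7.93*c + 3.96)^2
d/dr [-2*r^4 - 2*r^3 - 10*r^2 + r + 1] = -8*r^3 - 6*r^2 - 20*r + 1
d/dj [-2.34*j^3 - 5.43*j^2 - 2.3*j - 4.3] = -7.02*j^2 - 10.86*j - 2.3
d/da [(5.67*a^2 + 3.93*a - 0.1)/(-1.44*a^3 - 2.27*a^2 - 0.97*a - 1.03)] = (8.1648*a^4 + 11.3184*a^3 + 2.9892*a^2 - 12.1342*a - 4.1449)/(2.0736*a^6 + 6.5376*a^5 + 7.9465*a^4 + 7.3702*a^3 + 5.6171*a^2 + 1.9982*a + 1.0609)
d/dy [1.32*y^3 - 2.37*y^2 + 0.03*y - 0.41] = 3.96*y^2 - 4.74*y + 0.03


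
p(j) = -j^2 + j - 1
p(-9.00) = -91.00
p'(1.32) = -1.64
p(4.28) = -15.04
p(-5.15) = -32.67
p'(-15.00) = 31.00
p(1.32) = -1.42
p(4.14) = -14.00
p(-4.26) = -23.41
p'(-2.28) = 5.56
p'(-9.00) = 19.00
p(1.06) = -1.06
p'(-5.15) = 11.30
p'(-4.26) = 9.52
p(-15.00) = -241.00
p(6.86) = -41.20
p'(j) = 1 - 2*j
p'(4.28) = -7.56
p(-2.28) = -8.48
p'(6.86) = -12.72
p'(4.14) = -7.28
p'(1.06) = -1.12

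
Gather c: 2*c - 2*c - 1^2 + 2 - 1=0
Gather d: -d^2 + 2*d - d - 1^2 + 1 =-d^2 + d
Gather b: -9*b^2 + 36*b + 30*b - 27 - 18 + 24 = -9*b^2 + 66*b - 21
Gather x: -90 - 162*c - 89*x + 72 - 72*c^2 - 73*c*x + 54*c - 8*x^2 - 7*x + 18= -72*c^2 - 108*c - 8*x^2 + x*(-73*c - 96)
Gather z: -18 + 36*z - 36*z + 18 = 0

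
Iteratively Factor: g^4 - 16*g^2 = (g + 4)*(g^3 - 4*g^2) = g*(g + 4)*(g^2 - 4*g) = g^2*(g + 4)*(g - 4)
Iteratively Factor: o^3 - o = (o)*(o^2 - 1) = o*(o - 1)*(o + 1)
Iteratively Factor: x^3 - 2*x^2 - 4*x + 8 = (x - 2)*(x^2 - 4) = (x - 2)*(x + 2)*(x - 2)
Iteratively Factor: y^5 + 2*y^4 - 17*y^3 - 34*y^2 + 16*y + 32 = (y + 2)*(y^4 - 17*y^2 + 16) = (y + 1)*(y + 2)*(y^3 - y^2 - 16*y + 16) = (y - 1)*(y + 1)*(y + 2)*(y^2 - 16) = (y - 1)*(y + 1)*(y + 2)*(y + 4)*(y - 4)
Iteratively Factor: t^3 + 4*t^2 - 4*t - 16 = (t + 4)*(t^2 - 4) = (t + 2)*(t + 4)*(t - 2)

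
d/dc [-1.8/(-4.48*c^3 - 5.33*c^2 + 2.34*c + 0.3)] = (-24.192*c^2 - 19.188*c + 4.212)/(4.48*c^3 + 5.33*c^2 - 2.34*c - 0.3)^2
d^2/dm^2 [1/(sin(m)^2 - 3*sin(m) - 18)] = (-4*sin(m)^4 + 9*sin(m)^3 - 75*sin(m)^2 + 36*sin(m) + 54)/((sin(m) - 6)^3*(sin(m) + 3)^3)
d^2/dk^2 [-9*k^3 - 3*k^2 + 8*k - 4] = -54*k - 6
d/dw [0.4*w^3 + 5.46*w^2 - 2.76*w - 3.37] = 1.2*w^2 + 10.92*w - 2.76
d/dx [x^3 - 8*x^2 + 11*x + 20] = 3*x^2 - 16*x + 11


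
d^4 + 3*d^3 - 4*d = d*(d - 1)*(d + 2)^2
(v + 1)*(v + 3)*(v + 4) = v^3 + 8*v^2 + 19*v + 12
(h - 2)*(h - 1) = h^2 - 3*h + 2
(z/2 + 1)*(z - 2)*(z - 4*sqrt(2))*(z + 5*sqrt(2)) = z^4/2 + sqrt(2)*z^3/2 - 22*z^2 - 2*sqrt(2)*z + 80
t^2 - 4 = (t - 2)*(t + 2)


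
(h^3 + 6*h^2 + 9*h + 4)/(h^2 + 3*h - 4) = (h^2 + 2*h + 1)/(h - 1)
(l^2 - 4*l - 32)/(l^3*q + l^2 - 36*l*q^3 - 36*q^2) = (l^2 - 4*l - 32)/(l^3*q + l^2 - 36*l*q^3 - 36*q^2)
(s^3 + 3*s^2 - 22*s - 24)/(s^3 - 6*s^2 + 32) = (s^2 + 7*s + 6)/(s^2 - 2*s - 8)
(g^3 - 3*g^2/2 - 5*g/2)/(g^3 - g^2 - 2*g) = (g - 5/2)/(g - 2)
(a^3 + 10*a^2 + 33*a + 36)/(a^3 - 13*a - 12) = (a^2 + 7*a + 12)/(a^2 - 3*a - 4)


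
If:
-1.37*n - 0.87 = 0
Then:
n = -0.64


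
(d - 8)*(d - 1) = d^2 - 9*d + 8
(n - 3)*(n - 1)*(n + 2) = n^3 - 2*n^2 - 5*n + 6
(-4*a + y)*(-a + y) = 4*a^2 - 5*a*y + y^2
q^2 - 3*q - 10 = (q - 5)*(q + 2)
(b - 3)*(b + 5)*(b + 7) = b^3 + 9*b^2 - b - 105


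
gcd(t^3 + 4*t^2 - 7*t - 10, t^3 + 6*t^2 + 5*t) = t^2 + 6*t + 5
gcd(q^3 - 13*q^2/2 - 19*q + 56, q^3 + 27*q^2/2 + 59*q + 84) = q + 7/2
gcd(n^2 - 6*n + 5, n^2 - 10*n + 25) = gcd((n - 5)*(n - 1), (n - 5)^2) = n - 5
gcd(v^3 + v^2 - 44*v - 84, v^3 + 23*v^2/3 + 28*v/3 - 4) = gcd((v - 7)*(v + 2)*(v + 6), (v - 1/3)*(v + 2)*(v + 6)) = v^2 + 8*v + 12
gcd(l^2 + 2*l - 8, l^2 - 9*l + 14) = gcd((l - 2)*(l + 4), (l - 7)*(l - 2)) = l - 2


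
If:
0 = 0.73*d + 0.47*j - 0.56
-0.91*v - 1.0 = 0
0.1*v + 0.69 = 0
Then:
No Solution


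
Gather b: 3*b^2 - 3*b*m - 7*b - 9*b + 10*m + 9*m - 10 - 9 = 3*b^2 + b*(-3*m - 16) + 19*m - 19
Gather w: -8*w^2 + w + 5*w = -8*w^2 + 6*w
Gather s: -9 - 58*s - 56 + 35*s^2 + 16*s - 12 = 35*s^2 - 42*s - 77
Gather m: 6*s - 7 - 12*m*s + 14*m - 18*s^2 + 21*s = m*(14 - 12*s) - 18*s^2 + 27*s - 7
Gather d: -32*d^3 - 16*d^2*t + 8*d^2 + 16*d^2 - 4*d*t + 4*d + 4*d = -32*d^3 + d^2*(24 - 16*t) + d*(8 - 4*t)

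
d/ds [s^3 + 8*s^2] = s*(3*s + 16)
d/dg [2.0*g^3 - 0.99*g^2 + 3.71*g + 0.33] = 6.0*g^2 - 1.98*g + 3.71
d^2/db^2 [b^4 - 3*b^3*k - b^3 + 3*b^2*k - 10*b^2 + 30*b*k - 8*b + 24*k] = 12*b^2 - 18*b*k - 6*b + 6*k - 20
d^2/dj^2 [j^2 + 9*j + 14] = 2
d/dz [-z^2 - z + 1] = -2*z - 1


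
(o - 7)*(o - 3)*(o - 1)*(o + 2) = o^4 - 9*o^3 + 9*o^2 + 41*o - 42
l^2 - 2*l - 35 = (l - 7)*(l + 5)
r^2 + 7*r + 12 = (r + 3)*(r + 4)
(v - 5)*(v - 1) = v^2 - 6*v + 5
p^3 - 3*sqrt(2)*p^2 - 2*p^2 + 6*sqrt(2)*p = p*(p - 2)*(p - 3*sqrt(2))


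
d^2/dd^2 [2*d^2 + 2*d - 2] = 4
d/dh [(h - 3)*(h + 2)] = 2*h - 1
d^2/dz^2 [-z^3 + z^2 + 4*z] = 2 - 6*z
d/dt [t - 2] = 1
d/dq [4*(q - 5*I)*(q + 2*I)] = 8*q - 12*I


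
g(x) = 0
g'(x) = 0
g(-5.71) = 0.00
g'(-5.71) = 0.00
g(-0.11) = 0.00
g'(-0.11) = 0.00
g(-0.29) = 0.00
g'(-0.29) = 0.00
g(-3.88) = 0.00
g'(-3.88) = 0.00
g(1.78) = 0.00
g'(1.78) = 0.00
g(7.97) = 0.00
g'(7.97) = 0.00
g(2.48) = 0.00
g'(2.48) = 0.00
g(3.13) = 0.00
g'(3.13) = 0.00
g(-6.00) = 0.00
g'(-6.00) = 0.00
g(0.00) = 0.00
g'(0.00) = 0.00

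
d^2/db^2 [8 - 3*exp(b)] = -3*exp(b)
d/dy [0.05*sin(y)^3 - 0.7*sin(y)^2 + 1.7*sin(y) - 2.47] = (0.15*sin(y)^2 - 1.4*sin(y) + 1.7)*cos(y)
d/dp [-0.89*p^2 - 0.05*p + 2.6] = -1.78*p - 0.05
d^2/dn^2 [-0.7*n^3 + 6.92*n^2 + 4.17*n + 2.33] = 13.84 - 4.2*n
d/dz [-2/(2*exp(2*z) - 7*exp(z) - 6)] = (8*exp(z) - 14)*exp(z)/(-2*exp(2*z) + 7*exp(z) + 6)^2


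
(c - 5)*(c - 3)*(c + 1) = c^3 - 7*c^2 + 7*c + 15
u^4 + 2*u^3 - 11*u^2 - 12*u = u*(u - 3)*(u + 1)*(u + 4)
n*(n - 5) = n^2 - 5*n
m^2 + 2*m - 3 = (m - 1)*(m + 3)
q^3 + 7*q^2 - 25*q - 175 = (q - 5)*(q + 5)*(q + 7)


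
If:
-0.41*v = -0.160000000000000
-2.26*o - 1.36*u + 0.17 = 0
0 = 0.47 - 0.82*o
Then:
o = 0.57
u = -0.83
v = 0.39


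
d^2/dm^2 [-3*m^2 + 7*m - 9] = -6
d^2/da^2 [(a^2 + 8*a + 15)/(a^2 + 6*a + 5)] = 4/(a^3 + 3*a^2 + 3*a + 1)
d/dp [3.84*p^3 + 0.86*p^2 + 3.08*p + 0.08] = 11.52*p^2 + 1.72*p + 3.08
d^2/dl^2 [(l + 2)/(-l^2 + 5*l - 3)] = 2*(3*(l - 1)*(l^2 - 5*l + 3) - (l + 2)*(2*l - 5)^2)/(l^2 - 5*l + 3)^3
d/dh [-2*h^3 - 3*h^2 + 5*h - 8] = -6*h^2 - 6*h + 5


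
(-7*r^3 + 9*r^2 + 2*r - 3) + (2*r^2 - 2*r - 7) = -7*r^3 + 11*r^2 - 10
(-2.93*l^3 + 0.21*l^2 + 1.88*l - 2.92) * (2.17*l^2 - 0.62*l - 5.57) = -6.3581*l^5 + 2.2723*l^4 + 20.2695*l^3 - 8.6717*l^2 - 8.6612*l + 16.2644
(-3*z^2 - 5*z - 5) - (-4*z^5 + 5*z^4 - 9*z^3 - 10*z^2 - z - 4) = 4*z^5 - 5*z^4 + 9*z^3 + 7*z^2 - 4*z - 1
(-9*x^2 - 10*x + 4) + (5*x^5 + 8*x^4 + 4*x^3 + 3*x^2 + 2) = 5*x^5 + 8*x^4 + 4*x^3 - 6*x^2 - 10*x + 6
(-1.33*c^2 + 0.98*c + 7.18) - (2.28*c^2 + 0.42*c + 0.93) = -3.61*c^2 + 0.56*c + 6.25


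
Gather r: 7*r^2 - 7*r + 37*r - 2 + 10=7*r^2 + 30*r + 8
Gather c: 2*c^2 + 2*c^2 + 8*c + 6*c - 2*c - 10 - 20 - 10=4*c^2 + 12*c - 40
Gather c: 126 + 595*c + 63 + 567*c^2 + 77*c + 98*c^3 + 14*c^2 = 98*c^3 + 581*c^2 + 672*c + 189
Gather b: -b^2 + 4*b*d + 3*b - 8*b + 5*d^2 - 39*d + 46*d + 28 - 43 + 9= -b^2 + b*(4*d - 5) + 5*d^2 + 7*d - 6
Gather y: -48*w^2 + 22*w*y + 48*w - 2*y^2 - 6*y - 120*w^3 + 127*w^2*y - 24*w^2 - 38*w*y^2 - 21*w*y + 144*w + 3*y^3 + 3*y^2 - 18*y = -120*w^3 - 72*w^2 + 192*w + 3*y^3 + y^2*(1 - 38*w) + y*(127*w^2 + w - 24)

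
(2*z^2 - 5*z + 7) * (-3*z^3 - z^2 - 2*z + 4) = -6*z^5 + 13*z^4 - 20*z^3 + 11*z^2 - 34*z + 28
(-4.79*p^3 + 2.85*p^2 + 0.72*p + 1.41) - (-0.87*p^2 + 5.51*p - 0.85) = -4.79*p^3 + 3.72*p^2 - 4.79*p + 2.26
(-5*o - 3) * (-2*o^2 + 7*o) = 10*o^3 - 29*o^2 - 21*o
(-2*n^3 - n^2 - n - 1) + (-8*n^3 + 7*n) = -10*n^3 - n^2 + 6*n - 1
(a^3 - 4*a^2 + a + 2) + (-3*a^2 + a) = a^3 - 7*a^2 + 2*a + 2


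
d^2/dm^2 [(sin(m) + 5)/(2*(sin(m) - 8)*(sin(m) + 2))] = (-sin(m)^5 - 26*sin(m)^4 - 4*sin(m)^3 - 374*sin(m)^2 + 140*sin(m) + 328)/(2*(sin(m) - 8)^3*(sin(m) + 2)^3)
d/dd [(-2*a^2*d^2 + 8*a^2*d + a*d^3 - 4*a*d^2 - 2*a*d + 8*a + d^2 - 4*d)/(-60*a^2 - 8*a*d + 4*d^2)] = (60*a^4*d - 120*a^4 - 41*a^3*d^2 + 120*a^3*d + 30*a^3 - 4*a^2*d^3 - 30*a^2*d + 76*a^2 + a*d^4 - 16*a*d + 4*d^2)/(4*(225*a^4 + 60*a^3*d - 26*a^2*d^2 - 4*a*d^3 + d^4))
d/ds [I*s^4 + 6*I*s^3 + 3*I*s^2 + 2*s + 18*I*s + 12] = 4*I*s^3 + 18*I*s^2 + 6*I*s + 2 + 18*I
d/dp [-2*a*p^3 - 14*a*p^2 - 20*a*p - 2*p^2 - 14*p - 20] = -6*a*p^2 - 28*a*p - 20*a - 4*p - 14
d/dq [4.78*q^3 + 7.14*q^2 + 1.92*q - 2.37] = 14.34*q^2 + 14.28*q + 1.92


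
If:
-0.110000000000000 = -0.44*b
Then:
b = 0.25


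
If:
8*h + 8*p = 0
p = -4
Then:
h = 4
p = -4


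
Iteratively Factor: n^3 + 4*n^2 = (n + 4)*(n^2) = n*(n + 4)*(n)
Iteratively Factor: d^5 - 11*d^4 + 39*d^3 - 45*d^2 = (d)*(d^4 - 11*d^3 + 39*d^2 - 45*d) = d^2*(d^3 - 11*d^2 + 39*d - 45) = d^2*(d - 3)*(d^2 - 8*d + 15) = d^2*(d - 3)^2*(d - 5)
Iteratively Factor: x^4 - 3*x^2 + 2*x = (x + 2)*(x^3 - 2*x^2 + x) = (x - 1)*(x + 2)*(x^2 - x) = (x - 1)^2*(x + 2)*(x)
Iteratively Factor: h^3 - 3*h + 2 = (h - 1)*(h^2 + h - 2) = (h - 1)*(h + 2)*(h - 1)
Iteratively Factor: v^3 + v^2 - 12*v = (v - 3)*(v^2 + 4*v) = v*(v - 3)*(v + 4)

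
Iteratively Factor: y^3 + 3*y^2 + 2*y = (y + 2)*(y^2 + y) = y*(y + 2)*(y + 1)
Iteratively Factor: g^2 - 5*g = (g)*(g - 5)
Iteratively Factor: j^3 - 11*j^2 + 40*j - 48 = (j - 3)*(j^2 - 8*j + 16) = (j - 4)*(j - 3)*(j - 4)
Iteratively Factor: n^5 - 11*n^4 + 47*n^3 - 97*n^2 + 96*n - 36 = (n - 1)*(n^4 - 10*n^3 + 37*n^2 - 60*n + 36) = (n - 3)*(n - 1)*(n^3 - 7*n^2 + 16*n - 12) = (n - 3)*(n - 2)*(n - 1)*(n^2 - 5*n + 6) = (n - 3)^2*(n - 2)*(n - 1)*(n - 2)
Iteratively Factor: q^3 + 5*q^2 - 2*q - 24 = (q + 3)*(q^2 + 2*q - 8) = (q - 2)*(q + 3)*(q + 4)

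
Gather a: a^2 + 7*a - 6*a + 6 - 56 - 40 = a^2 + a - 90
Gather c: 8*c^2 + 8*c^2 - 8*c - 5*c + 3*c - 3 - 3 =16*c^2 - 10*c - 6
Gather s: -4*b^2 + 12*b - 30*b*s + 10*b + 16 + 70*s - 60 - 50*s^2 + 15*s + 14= -4*b^2 + 22*b - 50*s^2 + s*(85 - 30*b) - 30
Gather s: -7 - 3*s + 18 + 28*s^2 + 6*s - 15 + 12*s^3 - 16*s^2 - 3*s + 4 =12*s^3 + 12*s^2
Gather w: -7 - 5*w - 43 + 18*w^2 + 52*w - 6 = 18*w^2 + 47*w - 56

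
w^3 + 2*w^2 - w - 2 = (w - 1)*(w + 1)*(w + 2)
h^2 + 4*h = h*(h + 4)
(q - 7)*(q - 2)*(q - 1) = q^3 - 10*q^2 + 23*q - 14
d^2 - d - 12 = (d - 4)*(d + 3)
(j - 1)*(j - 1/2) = j^2 - 3*j/2 + 1/2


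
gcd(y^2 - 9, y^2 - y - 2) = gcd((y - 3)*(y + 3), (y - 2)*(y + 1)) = 1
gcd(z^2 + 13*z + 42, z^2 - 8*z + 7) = 1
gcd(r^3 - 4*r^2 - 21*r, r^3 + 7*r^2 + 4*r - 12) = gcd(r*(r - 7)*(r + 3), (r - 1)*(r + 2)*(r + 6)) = 1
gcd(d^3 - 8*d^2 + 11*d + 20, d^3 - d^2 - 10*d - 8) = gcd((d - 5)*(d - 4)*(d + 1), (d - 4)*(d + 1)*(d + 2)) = d^2 - 3*d - 4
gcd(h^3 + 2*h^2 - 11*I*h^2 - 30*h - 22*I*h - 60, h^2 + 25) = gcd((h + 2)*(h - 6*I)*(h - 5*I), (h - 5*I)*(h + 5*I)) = h - 5*I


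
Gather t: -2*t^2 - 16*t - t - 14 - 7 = -2*t^2 - 17*t - 21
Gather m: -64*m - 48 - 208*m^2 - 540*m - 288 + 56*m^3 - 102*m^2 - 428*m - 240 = 56*m^3 - 310*m^2 - 1032*m - 576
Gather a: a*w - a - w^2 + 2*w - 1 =a*(w - 1) - w^2 + 2*w - 1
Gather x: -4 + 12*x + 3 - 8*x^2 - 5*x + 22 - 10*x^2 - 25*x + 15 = -18*x^2 - 18*x + 36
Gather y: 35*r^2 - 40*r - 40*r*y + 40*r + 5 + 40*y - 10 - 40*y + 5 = 35*r^2 - 40*r*y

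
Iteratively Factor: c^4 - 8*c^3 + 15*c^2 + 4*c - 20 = (c - 2)*(c^3 - 6*c^2 + 3*c + 10) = (c - 5)*(c - 2)*(c^2 - c - 2) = (c - 5)*(c - 2)*(c + 1)*(c - 2)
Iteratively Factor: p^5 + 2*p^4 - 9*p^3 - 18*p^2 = (p)*(p^4 + 2*p^3 - 9*p^2 - 18*p) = p*(p + 2)*(p^3 - 9*p) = p^2*(p + 2)*(p^2 - 9) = p^2*(p - 3)*(p + 2)*(p + 3)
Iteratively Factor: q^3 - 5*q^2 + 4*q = (q)*(q^2 - 5*q + 4) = q*(q - 1)*(q - 4)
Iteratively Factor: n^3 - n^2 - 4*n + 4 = (n - 2)*(n^2 + n - 2) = (n - 2)*(n + 2)*(n - 1)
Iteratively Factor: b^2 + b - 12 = (b - 3)*(b + 4)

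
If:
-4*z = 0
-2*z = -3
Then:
No Solution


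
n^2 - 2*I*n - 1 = (n - I)^2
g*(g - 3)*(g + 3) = g^3 - 9*g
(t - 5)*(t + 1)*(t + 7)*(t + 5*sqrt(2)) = t^4 + 3*t^3 + 5*sqrt(2)*t^3 - 33*t^2 + 15*sqrt(2)*t^2 - 165*sqrt(2)*t - 35*t - 175*sqrt(2)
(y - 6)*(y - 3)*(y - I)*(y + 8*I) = y^4 - 9*y^3 + 7*I*y^3 + 26*y^2 - 63*I*y^2 - 72*y + 126*I*y + 144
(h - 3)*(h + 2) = h^2 - h - 6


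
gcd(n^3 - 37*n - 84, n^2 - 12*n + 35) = n - 7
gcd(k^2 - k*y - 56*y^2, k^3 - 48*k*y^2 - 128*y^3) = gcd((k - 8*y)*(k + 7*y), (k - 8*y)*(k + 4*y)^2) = -k + 8*y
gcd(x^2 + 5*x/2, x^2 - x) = x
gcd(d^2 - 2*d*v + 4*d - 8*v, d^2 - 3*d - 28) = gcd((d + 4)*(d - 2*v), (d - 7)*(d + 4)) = d + 4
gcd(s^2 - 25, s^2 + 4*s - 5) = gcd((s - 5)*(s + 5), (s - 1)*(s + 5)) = s + 5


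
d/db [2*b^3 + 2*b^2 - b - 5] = 6*b^2 + 4*b - 1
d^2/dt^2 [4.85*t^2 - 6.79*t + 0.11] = 9.70000000000000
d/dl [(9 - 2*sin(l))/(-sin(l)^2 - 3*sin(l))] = (18*sin(l) + cos(2*l) + 26)*cos(l)/((sin(l) + 3)^2*sin(l)^2)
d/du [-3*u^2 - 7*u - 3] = -6*u - 7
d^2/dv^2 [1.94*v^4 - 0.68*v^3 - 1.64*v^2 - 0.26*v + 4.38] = 23.28*v^2 - 4.08*v - 3.28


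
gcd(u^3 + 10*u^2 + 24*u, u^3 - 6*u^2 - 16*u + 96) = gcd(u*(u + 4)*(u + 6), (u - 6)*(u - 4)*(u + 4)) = u + 4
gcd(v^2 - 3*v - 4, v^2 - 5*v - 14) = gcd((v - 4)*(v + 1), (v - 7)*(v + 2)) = 1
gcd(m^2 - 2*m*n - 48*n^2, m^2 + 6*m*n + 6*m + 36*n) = m + 6*n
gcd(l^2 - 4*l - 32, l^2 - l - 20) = l + 4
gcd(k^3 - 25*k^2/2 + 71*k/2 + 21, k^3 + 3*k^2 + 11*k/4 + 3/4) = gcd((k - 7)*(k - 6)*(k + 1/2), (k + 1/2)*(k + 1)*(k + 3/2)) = k + 1/2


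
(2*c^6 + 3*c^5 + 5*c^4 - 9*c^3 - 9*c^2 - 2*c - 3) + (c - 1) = 2*c^6 + 3*c^5 + 5*c^4 - 9*c^3 - 9*c^2 - c - 4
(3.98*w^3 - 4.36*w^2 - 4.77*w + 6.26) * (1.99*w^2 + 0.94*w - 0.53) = 7.9202*w^5 - 4.9352*w^4 - 15.7001*w^3 + 10.2844*w^2 + 8.4125*w - 3.3178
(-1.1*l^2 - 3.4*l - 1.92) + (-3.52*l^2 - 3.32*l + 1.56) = -4.62*l^2 - 6.72*l - 0.36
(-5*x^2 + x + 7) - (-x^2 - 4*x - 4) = -4*x^2 + 5*x + 11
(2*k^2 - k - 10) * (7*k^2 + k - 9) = 14*k^4 - 5*k^3 - 89*k^2 - k + 90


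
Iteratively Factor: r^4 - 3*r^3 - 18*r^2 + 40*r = (r - 5)*(r^3 + 2*r^2 - 8*r) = (r - 5)*(r - 2)*(r^2 + 4*r) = r*(r - 5)*(r - 2)*(r + 4)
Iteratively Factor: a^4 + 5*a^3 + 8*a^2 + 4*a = (a)*(a^3 + 5*a^2 + 8*a + 4) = a*(a + 2)*(a^2 + 3*a + 2) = a*(a + 2)^2*(a + 1)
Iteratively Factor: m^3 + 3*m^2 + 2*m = (m + 1)*(m^2 + 2*m) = (m + 1)*(m + 2)*(m)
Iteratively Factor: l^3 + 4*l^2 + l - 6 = (l - 1)*(l^2 + 5*l + 6) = (l - 1)*(l + 2)*(l + 3)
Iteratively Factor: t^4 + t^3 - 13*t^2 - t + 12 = (t - 1)*(t^3 + 2*t^2 - 11*t - 12) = (t - 3)*(t - 1)*(t^2 + 5*t + 4) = (t - 3)*(t - 1)*(t + 1)*(t + 4)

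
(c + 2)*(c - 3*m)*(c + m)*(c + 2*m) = c^4 + 2*c^3 - 7*c^2*m^2 - 6*c*m^3 - 14*c*m^2 - 12*m^3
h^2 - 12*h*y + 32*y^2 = (h - 8*y)*(h - 4*y)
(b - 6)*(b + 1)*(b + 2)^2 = b^4 - b^3 - 22*b^2 - 44*b - 24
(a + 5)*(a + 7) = a^2 + 12*a + 35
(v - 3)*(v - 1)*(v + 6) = v^3 + 2*v^2 - 21*v + 18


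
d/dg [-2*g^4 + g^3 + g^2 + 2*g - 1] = -8*g^3 + 3*g^2 + 2*g + 2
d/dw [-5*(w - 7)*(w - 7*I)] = -10*w + 35 + 35*I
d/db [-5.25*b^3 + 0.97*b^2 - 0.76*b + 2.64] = -15.75*b^2 + 1.94*b - 0.76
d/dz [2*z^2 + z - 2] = 4*z + 1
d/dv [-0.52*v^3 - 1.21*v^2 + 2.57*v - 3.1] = -1.56*v^2 - 2.42*v + 2.57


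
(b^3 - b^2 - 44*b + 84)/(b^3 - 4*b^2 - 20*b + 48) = (b + 7)/(b + 4)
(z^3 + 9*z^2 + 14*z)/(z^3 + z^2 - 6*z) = (z^2 + 9*z + 14)/(z^2 + z - 6)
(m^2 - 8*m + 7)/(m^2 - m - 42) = (m - 1)/(m + 6)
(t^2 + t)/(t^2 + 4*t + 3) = t/(t + 3)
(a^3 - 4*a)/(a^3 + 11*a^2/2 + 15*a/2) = 2*(a^2 - 4)/(2*a^2 + 11*a + 15)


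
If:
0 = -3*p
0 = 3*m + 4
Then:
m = -4/3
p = 0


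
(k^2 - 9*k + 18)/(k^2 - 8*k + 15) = (k - 6)/(k - 5)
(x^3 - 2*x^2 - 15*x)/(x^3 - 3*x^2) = (x^2 - 2*x - 15)/(x*(x - 3))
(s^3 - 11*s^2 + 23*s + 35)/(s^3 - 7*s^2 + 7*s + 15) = (s - 7)/(s - 3)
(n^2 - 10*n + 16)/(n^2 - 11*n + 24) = (n - 2)/(n - 3)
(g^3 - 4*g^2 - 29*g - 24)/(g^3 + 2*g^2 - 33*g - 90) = (g^2 - 7*g - 8)/(g^2 - g - 30)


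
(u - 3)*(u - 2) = u^2 - 5*u + 6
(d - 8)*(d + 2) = d^2 - 6*d - 16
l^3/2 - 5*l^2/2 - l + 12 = (l/2 + 1)*(l - 4)*(l - 3)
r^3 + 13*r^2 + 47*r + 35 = (r + 1)*(r + 5)*(r + 7)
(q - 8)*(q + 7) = q^2 - q - 56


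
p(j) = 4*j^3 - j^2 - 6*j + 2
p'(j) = 12*j^2 - 2*j - 6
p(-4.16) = -278.31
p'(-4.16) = 209.99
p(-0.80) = 4.11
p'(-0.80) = 3.28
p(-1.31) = -0.85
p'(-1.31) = 17.21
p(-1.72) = -10.99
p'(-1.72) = 32.94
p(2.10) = 22.03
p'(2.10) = 42.72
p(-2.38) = -43.31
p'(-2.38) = 66.73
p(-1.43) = -3.16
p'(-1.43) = 21.40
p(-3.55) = -168.26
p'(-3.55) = 152.33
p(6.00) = 794.00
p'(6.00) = 414.00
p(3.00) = 83.00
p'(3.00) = 96.00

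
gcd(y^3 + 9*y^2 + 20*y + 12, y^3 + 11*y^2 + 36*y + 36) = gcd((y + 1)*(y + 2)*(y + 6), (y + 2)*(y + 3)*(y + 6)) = y^2 + 8*y + 12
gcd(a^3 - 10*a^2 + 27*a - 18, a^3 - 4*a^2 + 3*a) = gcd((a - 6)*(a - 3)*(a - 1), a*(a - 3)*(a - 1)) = a^2 - 4*a + 3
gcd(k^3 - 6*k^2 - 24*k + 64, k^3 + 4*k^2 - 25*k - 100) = k + 4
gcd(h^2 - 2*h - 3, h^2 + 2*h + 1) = h + 1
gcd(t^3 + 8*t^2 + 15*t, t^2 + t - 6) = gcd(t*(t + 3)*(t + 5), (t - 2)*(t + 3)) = t + 3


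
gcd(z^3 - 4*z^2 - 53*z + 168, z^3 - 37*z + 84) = z^2 + 4*z - 21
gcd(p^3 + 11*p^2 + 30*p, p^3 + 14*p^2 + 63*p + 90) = p^2 + 11*p + 30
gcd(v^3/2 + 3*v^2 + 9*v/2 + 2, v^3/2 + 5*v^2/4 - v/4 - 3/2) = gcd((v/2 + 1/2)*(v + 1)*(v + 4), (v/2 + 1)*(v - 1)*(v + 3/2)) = 1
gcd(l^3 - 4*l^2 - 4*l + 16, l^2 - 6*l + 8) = l^2 - 6*l + 8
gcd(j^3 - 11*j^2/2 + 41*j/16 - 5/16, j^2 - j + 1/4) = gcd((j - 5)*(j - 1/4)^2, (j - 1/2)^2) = 1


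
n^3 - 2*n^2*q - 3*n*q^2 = n*(n - 3*q)*(n + q)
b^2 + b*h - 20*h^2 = (b - 4*h)*(b + 5*h)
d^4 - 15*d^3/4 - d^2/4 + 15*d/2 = d*(d - 3)*(d - 2)*(d + 5/4)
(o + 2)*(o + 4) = o^2 + 6*o + 8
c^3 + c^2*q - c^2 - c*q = c*(c - 1)*(c + q)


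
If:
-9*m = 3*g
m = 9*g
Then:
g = 0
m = 0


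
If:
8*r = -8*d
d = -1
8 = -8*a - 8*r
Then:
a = -2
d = -1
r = 1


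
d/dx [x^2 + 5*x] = 2*x + 5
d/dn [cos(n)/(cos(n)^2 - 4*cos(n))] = sin(n)/(cos(n) - 4)^2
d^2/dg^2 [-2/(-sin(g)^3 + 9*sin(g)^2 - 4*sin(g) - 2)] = 2*(-9*sin(g)^6 + 99*sin(g)^5 - 320*sin(g)^4 - 18*sin(g)^3 + 422*sin(g)^2 - 220*sin(g) + 68)/(sin(g)^3 - 9*sin(g)^2 + 4*sin(g) + 2)^3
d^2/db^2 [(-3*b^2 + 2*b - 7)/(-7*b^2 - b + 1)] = 2*(-119*b^3 + 1092*b^2 + 105*b + 57)/(343*b^6 + 147*b^5 - 126*b^4 - 41*b^3 + 18*b^2 + 3*b - 1)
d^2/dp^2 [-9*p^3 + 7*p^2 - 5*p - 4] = 14 - 54*p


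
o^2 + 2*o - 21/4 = (o - 3/2)*(o + 7/2)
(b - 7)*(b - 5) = b^2 - 12*b + 35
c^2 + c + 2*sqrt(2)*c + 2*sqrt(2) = (c + 1)*(c + 2*sqrt(2))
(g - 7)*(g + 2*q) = g^2 + 2*g*q - 7*g - 14*q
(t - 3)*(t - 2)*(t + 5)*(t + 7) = t^4 + 7*t^3 - 19*t^2 - 103*t + 210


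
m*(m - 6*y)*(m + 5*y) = m^3 - m^2*y - 30*m*y^2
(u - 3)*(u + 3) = u^2 - 9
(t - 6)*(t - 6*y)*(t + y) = t^3 - 5*t^2*y - 6*t^2 - 6*t*y^2 + 30*t*y + 36*y^2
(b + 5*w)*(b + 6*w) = b^2 + 11*b*w + 30*w^2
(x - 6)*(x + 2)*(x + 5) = x^3 + x^2 - 32*x - 60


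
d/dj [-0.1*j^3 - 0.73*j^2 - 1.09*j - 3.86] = -0.3*j^2 - 1.46*j - 1.09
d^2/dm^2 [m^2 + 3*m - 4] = 2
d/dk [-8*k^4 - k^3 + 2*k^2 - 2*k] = -32*k^3 - 3*k^2 + 4*k - 2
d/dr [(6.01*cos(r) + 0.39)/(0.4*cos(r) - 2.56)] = 15.5416*sin(r)/(0.4*cos(r) - 2.56)^2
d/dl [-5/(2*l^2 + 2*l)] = 5*(2*l + 1)/(2*l^2*(l + 1)^2)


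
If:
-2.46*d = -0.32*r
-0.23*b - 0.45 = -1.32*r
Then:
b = 5.73913043478261*r - 1.95652173913043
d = 0.130081300813008*r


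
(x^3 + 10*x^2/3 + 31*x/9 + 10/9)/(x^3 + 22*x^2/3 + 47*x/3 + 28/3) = (9*x^2 + 21*x + 10)/(3*(3*x^2 + 19*x + 28))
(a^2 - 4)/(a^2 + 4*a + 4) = (a - 2)/(a + 2)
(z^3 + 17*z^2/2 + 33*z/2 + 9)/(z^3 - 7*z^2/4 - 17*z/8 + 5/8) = 4*(2*z^2 + 15*z + 18)/(8*z^2 - 22*z + 5)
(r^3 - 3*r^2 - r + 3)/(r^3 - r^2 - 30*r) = (-r^3 + 3*r^2 + r - 3)/(r*(-r^2 + r + 30))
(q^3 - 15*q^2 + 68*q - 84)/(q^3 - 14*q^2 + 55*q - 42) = (q - 2)/(q - 1)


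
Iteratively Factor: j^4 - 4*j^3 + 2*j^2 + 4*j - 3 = (j + 1)*(j^3 - 5*j^2 + 7*j - 3) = (j - 3)*(j + 1)*(j^2 - 2*j + 1) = (j - 3)*(j - 1)*(j + 1)*(j - 1)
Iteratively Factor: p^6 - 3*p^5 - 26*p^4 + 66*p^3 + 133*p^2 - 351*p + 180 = (p - 3)*(p^5 - 26*p^3 - 12*p^2 + 97*p - 60) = (p - 5)*(p - 3)*(p^4 + 5*p^3 - p^2 - 17*p + 12) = (p - 5)*(p - 3)*(p + 3)*(p^3 + 2*p^2 - 7*p + 4) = (p - 5)*(p - 3)*(p - 1)*(p + 3)*(p^2 + 3*p - 4) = (p - 5)*(p - 3)*(p - 1)^2*(p + 3)*(p + 4)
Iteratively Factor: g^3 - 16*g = (g + 4)*(g^2 - 4*g) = g*(g + 4)*(g - 4)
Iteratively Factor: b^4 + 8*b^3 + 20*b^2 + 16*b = (b + 4)*(b^3 + 4*b^2 + 4*b) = (b + 2)*(b + 4)*(b^2 + 2*b) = b*(b + 2)*(b + 4)*(b + 2)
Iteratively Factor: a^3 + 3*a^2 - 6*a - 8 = (a - 2)*(a^2 + 5*a + 4) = (a - 2)*(a + 4)*(a + 1)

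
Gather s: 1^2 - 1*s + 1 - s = 2 - 2*s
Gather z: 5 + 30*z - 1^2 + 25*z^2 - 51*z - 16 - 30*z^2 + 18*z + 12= -5*z^2 - 3*z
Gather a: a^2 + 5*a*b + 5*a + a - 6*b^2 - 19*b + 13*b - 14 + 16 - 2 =a^2 + a*(5*b + 6) - 6*b^2 - 6*b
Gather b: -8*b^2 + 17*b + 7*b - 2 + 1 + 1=-8*b^2 + 24*b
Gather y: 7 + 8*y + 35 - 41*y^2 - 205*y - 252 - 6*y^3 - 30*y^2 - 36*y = -6*y^3 - 71*y^2 - 233*y - 210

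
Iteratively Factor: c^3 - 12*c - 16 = (c + 2)*(c^2 - 2*c - 8) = (c - 4)*(c + 2)*(c + 2)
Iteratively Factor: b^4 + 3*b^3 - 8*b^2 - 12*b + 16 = (b - 2)*(b^3 + 5*b^2 + 2*b - 8) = (b - 2)*(b - 1)*(b^2 + 6*b + 8) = (b - 2)*(b - 1)*(b + 4)*(b + 2)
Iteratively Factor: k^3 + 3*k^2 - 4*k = (k + 4)*(k^2 - k) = k*(k + 4)*(k - 1)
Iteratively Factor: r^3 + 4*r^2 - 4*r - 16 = (r + 4)*(r^2 - 4) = (r - 2)*(r + 4)*(r + 2)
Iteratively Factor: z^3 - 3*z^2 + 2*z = (z - 2)*(z^2 - z) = z*(z - 2)*(z - 1)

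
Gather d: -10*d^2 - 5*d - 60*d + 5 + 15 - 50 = -10*d^2 - 65*d - 30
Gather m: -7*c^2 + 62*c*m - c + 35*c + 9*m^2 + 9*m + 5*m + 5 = -7*c^2 + 34*c + 9*m^2 + m*(62*c + 14) + 5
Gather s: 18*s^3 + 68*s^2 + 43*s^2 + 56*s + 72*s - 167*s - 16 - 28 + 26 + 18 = 18*s^3 + 111*s^2 - 39*s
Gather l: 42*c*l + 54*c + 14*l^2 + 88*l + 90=54*c + 14*l^2 + l*(42*c + 88) + 90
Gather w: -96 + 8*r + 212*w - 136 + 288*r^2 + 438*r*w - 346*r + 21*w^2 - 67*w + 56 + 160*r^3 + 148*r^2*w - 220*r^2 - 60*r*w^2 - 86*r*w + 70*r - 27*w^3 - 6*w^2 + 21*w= 160*r^3 + 68*r^2 - 268*r - 27*w^3 + w^2*(15 - 60*r) + w*(148*r^2 + 352*r + 166) - 176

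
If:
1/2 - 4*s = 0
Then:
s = 1/8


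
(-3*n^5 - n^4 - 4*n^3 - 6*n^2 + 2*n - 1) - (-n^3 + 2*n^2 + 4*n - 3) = -3*n^5 - n^4 - 3*n^3 - 8*n^2 - 2*n + 2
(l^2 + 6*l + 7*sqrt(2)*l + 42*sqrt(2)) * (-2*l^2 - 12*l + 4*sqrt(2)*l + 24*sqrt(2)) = -2*l^4 - 24*l^3 - 10*sqrt(2)*l^3 - 120*sqrt(2)*l^2 - 16*l^2 - 360*sqrt(2)*l + 672*l + 2016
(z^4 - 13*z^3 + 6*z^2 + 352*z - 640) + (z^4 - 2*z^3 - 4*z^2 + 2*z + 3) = 2*z^4 - 15*z^3 + 2*z^2 + 354*z - 637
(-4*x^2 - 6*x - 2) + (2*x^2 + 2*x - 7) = -2*x^2 - 4*x - 9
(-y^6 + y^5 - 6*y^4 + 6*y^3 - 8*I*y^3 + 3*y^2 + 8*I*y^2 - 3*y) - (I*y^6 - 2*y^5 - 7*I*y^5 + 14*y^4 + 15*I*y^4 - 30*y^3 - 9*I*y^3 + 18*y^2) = -y^6 - I*y^6 + 3*y^5 + 7*I*y^5 - 20*y^4 - 15*I*y^4 + 36*y^3 + I*y^3 - 15*y^2 + 8*I*y^2 - 3*y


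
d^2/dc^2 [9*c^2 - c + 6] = 18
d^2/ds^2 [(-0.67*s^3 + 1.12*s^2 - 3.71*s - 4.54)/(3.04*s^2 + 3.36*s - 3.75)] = (7.105427357601e-15*s^4 - 121.856992*s^3 - 124.481184*s^2 - 588.535506*s - 268.013568)/(28.094464*s^6 + 93.155328*s^5 - 1.00684800000001*s^4 - 191.890944*s^3 + 1.24200000000002*s^2 + 141.75*s - 52.734375)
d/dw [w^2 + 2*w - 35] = 2*w + 2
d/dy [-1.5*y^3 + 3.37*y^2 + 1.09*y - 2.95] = -4.5*y^2 + 6.74*y + 1.09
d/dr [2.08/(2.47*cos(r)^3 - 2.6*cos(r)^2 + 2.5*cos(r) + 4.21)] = (15.4128*cos(r)^2 - 10.816*cos(r) + 5.2)*sin(r)/(2.47*cos(r)^3 - 2.6*cos(r)^2 + 2.5*cos(r) + 4.21)^2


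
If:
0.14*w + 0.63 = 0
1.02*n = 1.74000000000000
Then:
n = 1.71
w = -4.50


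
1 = 1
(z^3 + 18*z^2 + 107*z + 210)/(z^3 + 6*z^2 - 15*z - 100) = (z^2 + 13*z + 42)/(z^2 + z - 20)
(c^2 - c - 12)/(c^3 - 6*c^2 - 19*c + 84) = (c^2 - c - 12)/(c^3 - 6*c^2 - 19*c + 84)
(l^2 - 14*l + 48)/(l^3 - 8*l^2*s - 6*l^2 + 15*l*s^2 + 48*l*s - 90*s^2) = (l - 8)/(l^2 - 8*l*s + 15*s^2)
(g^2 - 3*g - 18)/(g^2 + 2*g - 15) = (g^2 - 3*g - 18)/(g^2 + 2*g - 15)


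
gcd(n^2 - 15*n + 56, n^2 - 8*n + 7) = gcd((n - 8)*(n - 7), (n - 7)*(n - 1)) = n - 7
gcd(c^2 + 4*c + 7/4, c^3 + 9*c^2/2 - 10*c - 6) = c + 1/2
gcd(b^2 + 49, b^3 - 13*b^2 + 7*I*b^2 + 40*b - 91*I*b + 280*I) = b + 7*I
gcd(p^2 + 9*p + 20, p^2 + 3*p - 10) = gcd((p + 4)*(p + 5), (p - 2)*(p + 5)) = p + 5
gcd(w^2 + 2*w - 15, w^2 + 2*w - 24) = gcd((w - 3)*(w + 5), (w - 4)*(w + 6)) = 1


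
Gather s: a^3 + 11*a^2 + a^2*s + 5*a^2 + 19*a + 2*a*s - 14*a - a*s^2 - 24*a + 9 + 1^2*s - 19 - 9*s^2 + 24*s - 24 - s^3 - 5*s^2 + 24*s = a^3 + 16*a^2 - 19*a - s^3 + s^2*(-a - 14) + s*(a^2 + 2*a + 49) - 34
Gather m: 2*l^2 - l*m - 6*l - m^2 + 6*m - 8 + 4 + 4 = 2*l^2 - 6*l - m^2 + m*(6 - l)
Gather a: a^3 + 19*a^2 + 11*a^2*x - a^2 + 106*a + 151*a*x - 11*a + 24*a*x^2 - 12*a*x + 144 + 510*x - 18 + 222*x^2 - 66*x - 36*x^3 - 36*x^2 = a^3 + a^2*(11*x + 18) + a*(24*x^2 + 139*x + 95) - 36*x^3 + 186*x^2 + 444*x + 126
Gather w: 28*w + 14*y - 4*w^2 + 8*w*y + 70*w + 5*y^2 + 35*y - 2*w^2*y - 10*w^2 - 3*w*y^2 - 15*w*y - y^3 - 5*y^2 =w^2*(-2*y - 14) + w*(-3*y^2 - 7*y + 98) - y^3 + 49*y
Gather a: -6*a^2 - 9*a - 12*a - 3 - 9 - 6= -6*a^2 - 21*a - 18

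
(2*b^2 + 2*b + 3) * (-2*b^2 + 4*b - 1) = -4*b^4 + 4*b^3 + 10*b - 3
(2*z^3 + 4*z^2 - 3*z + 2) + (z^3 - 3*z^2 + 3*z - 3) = 3*z^3 + z^2 - 1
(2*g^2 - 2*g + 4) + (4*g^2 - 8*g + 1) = 6*g^2 - 10*g + 5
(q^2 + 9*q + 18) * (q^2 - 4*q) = q^4 + 5*q^3 - 18*q^2 - 72*q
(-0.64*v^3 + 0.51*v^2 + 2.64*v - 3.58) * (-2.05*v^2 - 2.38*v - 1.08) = 1.312*v^5 + 0.4777*v^4 - 5.9346*v^3 + 0.505*v^2 + 5.6692*v + 3.8664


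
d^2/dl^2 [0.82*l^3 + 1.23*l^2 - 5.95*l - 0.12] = 4.92*l + 2.46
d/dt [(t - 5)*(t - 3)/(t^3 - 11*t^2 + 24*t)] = (-t^2 + 10*t - 40)/(t^2*(t^2 - 16*t + 64))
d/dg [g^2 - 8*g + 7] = 2*g - 8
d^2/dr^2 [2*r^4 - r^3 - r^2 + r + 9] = 24*r^2 - 6*r - 2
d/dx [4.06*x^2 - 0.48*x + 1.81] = 8.12*x - 0.48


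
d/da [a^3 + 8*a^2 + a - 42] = 3*a^2 + 16*a + 1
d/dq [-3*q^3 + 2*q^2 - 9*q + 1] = -9*q^2 + 4*q - 9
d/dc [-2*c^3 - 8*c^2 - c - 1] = -6*c^2 - 16*c - 1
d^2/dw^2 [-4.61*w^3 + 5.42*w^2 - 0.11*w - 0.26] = 10.84 - 27.66*w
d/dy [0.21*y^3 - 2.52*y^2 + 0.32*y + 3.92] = 0.63*y^2 - 5.04*y + 0.32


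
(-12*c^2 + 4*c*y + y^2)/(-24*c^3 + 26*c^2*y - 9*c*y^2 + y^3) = (6*c + y)/(12*c^2 - 7*c*y + y^2)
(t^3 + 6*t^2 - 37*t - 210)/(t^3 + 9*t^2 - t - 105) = (t - 6)/(t - 3)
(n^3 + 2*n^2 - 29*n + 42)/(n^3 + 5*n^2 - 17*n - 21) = (n - 2)/(n + 1)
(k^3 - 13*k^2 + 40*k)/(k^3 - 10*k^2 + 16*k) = (k - 5)/(k - 2)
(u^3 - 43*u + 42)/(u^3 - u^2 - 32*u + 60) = (u^3 - 43*u + 42)/(u^3 - u^2 - 32*u + 60)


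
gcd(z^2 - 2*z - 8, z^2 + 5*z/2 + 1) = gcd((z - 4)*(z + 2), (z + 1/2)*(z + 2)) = z + 2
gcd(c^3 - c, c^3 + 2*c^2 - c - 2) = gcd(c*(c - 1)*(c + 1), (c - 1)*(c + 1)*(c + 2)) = c^2 - 1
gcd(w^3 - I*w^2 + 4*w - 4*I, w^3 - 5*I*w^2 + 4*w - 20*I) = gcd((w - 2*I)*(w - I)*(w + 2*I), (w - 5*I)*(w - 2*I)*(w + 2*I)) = w^2 + 4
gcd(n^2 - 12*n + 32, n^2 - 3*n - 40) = n - 8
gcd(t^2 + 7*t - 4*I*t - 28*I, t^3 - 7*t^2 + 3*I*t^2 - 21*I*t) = 1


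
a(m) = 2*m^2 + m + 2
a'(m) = 4*m + 1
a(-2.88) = 15.71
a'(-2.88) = -10.52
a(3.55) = 30.76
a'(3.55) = 15.20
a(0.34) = 2.57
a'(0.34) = 2.36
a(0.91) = 4.57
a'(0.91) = 4.64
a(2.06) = 12.55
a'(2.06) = 9.24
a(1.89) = 11.03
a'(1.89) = 8.56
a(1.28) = 6.56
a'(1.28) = 6.12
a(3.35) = 27.80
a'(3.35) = 14.40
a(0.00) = 2.00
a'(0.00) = 1.00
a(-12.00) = 278.00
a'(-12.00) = -47.00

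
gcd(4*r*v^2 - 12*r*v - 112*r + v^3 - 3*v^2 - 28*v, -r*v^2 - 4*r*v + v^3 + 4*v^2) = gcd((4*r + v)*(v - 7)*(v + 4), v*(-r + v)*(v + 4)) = v + 4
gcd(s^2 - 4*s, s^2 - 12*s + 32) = s - 4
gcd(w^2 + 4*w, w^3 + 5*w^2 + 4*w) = w^2 + 4*w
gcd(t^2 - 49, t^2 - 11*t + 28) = t - 7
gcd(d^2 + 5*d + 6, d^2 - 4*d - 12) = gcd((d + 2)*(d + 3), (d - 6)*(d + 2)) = d + 2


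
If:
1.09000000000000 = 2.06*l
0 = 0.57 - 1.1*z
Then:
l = 0.53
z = 0.52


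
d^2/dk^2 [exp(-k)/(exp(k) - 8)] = ((exp(k) - 8)^2 + (exp(k) - 8)*exp(k) + 2*exp(2*k))*exp(-k)/(exp(k) - 8)^3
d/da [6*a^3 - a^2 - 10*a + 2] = 18*a^2 - 2*a - 10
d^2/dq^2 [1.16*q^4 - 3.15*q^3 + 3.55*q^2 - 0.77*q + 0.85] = 13.92*q^2 - 18.9*q + 7.1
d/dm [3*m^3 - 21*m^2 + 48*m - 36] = 9*m^2 - 42*m + 48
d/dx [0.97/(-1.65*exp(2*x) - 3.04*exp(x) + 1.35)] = (3.201*exp(x) + 2.9488)*exp(x)/(1.65*exp(2*x) + 3.04*exp(x) - 1.35)^2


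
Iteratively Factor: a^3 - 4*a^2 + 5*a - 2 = (a - 1)*(a^2 - 3*a + 2) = (a - 1)^2*(a - 2)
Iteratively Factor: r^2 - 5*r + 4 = (r - 4)*(r - 1)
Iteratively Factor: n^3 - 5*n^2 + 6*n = (n - 2)*(n^2 - 3*n) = (n - 3)*(n - 2)*(n)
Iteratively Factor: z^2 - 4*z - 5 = (z - 5)*(z + 1)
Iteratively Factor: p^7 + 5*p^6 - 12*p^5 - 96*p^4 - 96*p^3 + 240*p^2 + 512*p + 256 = (p + 4)*(p^6 + p^5 - 16*p^4 - 32*p^3 + 32*p^2 + 112*p + 64) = (p + 2)*(p + 4)*(p^5 - p^4 - 14*p^3 - 4*p^2 + 40*p + 32) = (p + 1)*(p + 2)*(p + 4)*(p^4 - 2*p^3 - 12*p^2 + 8*p + 32) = (p - 4)*(p + 1)*(p + 2)*(p + 4)*(p^3 + 2*p^2 - 4*p - 8) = (p - 4)*(p + 1)*(p + 2)^2*(p + 4)*(p^2 - 4) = (p - 4)*(p - 2)*(p + 1)*(p + 2)^2*(p + 4)*(p + 2)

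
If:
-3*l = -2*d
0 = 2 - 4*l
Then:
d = 3/4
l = 1/2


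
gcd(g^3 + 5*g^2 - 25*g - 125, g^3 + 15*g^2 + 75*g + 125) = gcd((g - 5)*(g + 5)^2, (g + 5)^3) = g^2 + 10*g + 25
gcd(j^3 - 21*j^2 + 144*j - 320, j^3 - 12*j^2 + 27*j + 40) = j^2 - 13*j + 40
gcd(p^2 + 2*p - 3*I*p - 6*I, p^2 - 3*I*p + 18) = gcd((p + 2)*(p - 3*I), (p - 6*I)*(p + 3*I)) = 1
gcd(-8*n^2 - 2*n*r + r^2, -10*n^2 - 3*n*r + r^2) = 2*n + r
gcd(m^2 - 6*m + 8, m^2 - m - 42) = 1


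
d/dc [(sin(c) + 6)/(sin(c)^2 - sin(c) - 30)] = (-12*sin(c) + cos(c)^2 - 25)*cos(c)/(sin(c) + cos(c)^2 + 29)^2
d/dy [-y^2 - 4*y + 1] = -2*y - 4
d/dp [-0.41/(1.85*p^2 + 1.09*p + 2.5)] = (1.517*p + 0.4469)/(1.85*p^2 + 1.09*p + 2.5)^2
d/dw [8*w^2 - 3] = 16*w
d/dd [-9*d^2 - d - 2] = -18*d - 1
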